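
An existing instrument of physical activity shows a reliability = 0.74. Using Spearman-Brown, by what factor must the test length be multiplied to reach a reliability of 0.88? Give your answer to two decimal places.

Spearman-Brown solved for the length factor n:
n = r_target (1 − r_old) / [ r_old (1 − r_target) ]
n = [0.88 × 0.26] / [0.74 × 0.12]
  = 0.2288 / 0.0888 = 2.5766

2.58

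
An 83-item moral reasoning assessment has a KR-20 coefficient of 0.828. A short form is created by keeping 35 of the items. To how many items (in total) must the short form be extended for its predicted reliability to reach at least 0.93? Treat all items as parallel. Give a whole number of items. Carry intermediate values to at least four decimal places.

230

First, r for the 35-item form: n = 35/83 = 0.4217, so r_35 = 0.4217·0.828/(1 + (0.4217 − 1)·0.828) = 0.6700
Then solve for n' with r_old = 0.6700, r_target = 0.93: n' = 0.93(1 − 0.6700)/[0.6700(1 − 0.93)] = 6.5437
Total items = 6.5437 × 35 = 229.03, rounded up to 230.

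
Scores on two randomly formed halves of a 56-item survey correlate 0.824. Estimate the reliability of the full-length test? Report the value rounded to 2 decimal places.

0.90

Each half is half the length of the full test, so the full test is n = 2 times a half.
r_full = 2r_hh / (1 + r_hh) = 2 × 0.824 / (1 + 0.824)
       = 1.6480 / 1.8240 = 0.9035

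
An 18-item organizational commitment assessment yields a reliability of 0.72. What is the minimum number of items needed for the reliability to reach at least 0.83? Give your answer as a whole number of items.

Rearranging the Spearman-Brown formula for n,
n = r*(1 − r) / [ r (1 − r*) ]
n = [0.83 × 0.28] / [0.72 × 0.17]
n = 0.2324 / 0.1224 ≈ 1.8987
1.8987 × 18 = 34.18 → 35 items

35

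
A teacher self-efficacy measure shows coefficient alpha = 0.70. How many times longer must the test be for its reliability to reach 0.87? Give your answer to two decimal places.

Rearranging the Spearman-Brown formula for n,
n = r_target (1 − r_old) / [ r_old (1 − r_target) ]
n = 0.87(1 − 0.70) / [0.70(1 − 0.87)]
n = 0.2610 / 0.0910 ≈ 2.8681

2.87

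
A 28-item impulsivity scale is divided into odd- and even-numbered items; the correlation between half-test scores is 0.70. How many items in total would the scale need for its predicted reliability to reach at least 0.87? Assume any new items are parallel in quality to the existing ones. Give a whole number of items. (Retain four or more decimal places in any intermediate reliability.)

41

Corrected full-test reliability: r_full = 2 × 0.70 / (1 + 0.70) ≈ 0.8235
Solve Spearman-Brown for n: n = 0.87(1 − 0.8235) / [0.8235(1 − 0.87)] = 1.4344
Items = 1.4344 × 28 ≈ 40.16 → 41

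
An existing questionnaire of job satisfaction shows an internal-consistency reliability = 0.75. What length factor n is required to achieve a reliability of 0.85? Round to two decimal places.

1.89

n = [0.85 × 0.25] / [0.75 × 0.15]
  = 0.2125 / 0.1125 = 1.8889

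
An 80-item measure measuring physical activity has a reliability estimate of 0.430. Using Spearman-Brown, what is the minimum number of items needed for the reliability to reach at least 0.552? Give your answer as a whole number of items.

Invert Spearman-Brown to solve for n:
n = r*(1 − r) / [ r (1 − r*) ]
n = 0.552 × (1 − 0.430) / [ 0.430 × (1 − 0.552) ]
  = 0.314640 / 0.192640 = 1.6333
Items needed = n × 80 = 1.6333 × 80 ≈ 130.66 → round up to 131

131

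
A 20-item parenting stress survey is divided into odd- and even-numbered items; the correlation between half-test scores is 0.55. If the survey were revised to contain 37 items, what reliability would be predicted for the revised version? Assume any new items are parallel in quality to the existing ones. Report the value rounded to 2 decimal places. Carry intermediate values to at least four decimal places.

0.82

First correct the split-half correlation to full-test reliability: r_full = 2 × 0.55 / (1 + 0.55) ≈ 0.7097
Length factor from 20 to 37 items: n = 37/20 = 1.8500
r_new = n·r_full / (1 + (n − 1)·r_full) = 1.3129 / 1.6032 ≈ 0.8189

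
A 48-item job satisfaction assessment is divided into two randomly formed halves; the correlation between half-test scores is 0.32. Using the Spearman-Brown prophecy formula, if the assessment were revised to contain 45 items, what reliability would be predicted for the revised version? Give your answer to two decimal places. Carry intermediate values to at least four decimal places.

Full-test reliability from the split-half r: r_full = 2(0.32)/(1 + 0.32) = 0.4848
Length factor from 48 to 45 items: n = 45/48 = 0.9375
r_new = n·r_full / (1 + (n − 1)·r_full) = 0.4545 / 0.9697 ≈ 0.4687

0.47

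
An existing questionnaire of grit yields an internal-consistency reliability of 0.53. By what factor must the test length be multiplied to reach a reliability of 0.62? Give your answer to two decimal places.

n = [0.62 × 0.47] / [0.53 × 0.38]
  = 0.2914 / 0.2014 = 1.4469

1.45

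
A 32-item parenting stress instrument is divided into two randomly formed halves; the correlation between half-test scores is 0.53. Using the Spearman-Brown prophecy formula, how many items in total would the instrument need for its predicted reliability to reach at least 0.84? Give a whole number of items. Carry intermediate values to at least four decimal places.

75

Corrected full-test reliability: r_full = 2 × 0.53 / (1 + 0.53) ≈ 0.6928
Solve Spearman-Brown for n: n = 0.84(1 − 0.6928) / [0.6928(1 − 0.84)] = 2.3279
Required items = 2.3279 × 32 = 74.49, so 75 items.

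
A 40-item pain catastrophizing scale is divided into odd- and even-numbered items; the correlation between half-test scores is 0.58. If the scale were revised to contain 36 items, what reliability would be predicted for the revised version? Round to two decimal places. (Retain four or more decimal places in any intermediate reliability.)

First correct the split-half correlation to full-test reliability: r_full = 2 × 0.58 / (1 + 0.58) ≈ 0.7342
Then adjust to 36 items: n = 36/40 = 0.9000
r_new = n·r_full / (1 + (n − 1)·r_full) = 0.6608 / 0.9266 ≈ 0.7131

0.71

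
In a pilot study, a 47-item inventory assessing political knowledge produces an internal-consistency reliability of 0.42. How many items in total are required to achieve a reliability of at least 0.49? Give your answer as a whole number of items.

Spearman-Brown solved for the length factor n:
n = r*(1 − r) / [ r (1 − r*) ]
n = [0.49 × 0.58] / [0.42 × 0.51]
  = 0.2842 / 0.2142 = 1.3268
Items needed = n × 47 = 1.3268 × 47 ≈ 62.36 → round up to 63

63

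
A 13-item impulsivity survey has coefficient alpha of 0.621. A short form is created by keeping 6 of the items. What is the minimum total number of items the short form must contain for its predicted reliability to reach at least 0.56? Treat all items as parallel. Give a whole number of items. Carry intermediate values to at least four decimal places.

11

Short-form reliability: n = 6/13 = 0.4615; r_6 = n·r/(1+(n−1)r) ≈ 0.4306
Then solve for n' with r_old = 0.4306, r_target = 0.56: n' = 0.56(1 − 0.4306)/[0.4306(1 − 0.56)] = 1.6830
Items = 1.6830 × 6 ≈ 10.10 → 11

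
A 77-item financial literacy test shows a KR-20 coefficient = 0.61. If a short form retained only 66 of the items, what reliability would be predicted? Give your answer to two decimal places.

0.57

Length ratio n = 66/77 = 0.8571
By Spearman-Brown, r_new = n r / (1 + (n − 1) r).
r_new = 0.8571·0.61 / [1 + (0.8571 − 1)·0.61]
r_new = 0.5228 / 0.9128 ≈ 0.5727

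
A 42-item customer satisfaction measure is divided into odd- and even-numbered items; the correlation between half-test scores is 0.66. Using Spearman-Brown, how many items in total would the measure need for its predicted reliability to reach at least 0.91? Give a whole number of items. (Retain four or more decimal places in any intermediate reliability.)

Corrected full-test reliability: r_full = 2 × 0.66 / (1 + 0.66) ≈ 0.7952
n = r_tgt(1 − r_full) / [r_full(1 − r_tgt)] = 0.91 × 0.2048 / (0.7952 × 0.09) ≈ 2.6041
Items = 2.6041 × 42 ≈ 109.37 → 110

110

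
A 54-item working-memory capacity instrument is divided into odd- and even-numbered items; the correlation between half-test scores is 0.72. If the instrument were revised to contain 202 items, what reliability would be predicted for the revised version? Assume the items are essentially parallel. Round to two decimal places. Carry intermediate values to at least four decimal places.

0.95

Full-test reliability from the split-half r: r_full = 2(0.72)/(1 + 0.72) = 0.8372
Length factor from 54 to 202 items: n = 202/54 = 3.7407
r_new = n·r_full / (1 + (n − 1)·r_full) = 3.1317 / 3.2945 ≈ 0.9506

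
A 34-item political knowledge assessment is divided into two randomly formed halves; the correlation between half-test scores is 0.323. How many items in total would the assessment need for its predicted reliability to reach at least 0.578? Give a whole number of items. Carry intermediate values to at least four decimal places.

49

Corrected full-test reliability: r_full = 2 × 0.323 / (1 + 0.323) ≈ 0.4883
Solve Spearman-Brown for n: n = 0.578(1 − 0.4883) / [0.4883(1 − 0.578)] = 1.4353
Items = 1.4353 × 34 ≈ 48.80 → 49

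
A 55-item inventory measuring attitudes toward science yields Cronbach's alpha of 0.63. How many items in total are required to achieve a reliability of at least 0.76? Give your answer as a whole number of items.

Spearman-Brown solved for the length factor n:
n = r_target (1 − r_old) / [ r_old (1 − r_target) ]
n = 0.76(1 − 0.63) / [0.63(1 − 0.76)]
  = 0.2812 / 0.1512 = 1.8598
So the test needs 1.8598 × 55 ≈ 102.29 items; rounding up, 103.

103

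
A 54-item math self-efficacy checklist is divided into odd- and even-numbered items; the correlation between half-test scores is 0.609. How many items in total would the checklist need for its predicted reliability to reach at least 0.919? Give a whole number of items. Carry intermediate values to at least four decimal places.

197

Corrected full-test reliability: r_full = 2 × 0.609 / (1 + 0.609) ≈ 0.7570
Solve Spearman-Brown for n: n = 0.919(1 − 0.7570) / [0.7570(1 − 0.919)] = 3.6420
Required items = 3.6420 × 54 = 196.67, so 197 items.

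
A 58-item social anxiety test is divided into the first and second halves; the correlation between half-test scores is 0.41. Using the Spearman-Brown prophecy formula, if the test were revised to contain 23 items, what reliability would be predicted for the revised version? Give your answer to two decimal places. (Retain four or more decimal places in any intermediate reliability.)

First correct the split-half correlation to full-test reliability: r_full = 2 × 0.41 / (1 + 0.41) ≈ 0.5816
Then adjust to 23 items: n = 23/58 = 0.3966
r_new = n·r_full / (1 + (n − 1)·r_full) = 0.2307 / 0.6491 ≈ 0.3554

0.36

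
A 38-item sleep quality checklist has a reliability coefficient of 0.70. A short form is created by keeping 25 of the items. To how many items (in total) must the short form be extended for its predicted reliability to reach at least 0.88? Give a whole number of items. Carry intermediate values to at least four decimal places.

Short-form reliability: n = 25/38 = 0.6579; r_25 = n·r/(1+(n−1)r) ≈ 0.6055
Length factor from the short form to reach 0.88: n' = 0.88(1 − 0.6055) / [0.6055(1 − 0.88)] ≈ 4.7779
Total items = 4.7779 × 25 = 119.45, rounded up to 120.

120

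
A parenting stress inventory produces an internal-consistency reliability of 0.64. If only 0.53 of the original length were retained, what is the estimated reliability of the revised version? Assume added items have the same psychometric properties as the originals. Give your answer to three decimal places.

By Spearman-Brown, r_new = n r / (1 + (n − 1) r).
r_new = (0.53 × 0.64) / (1 + (0.53 − 1) × 0.64)
r_new = 0.3392 / 0.6992 ≈ 0.4851

0.485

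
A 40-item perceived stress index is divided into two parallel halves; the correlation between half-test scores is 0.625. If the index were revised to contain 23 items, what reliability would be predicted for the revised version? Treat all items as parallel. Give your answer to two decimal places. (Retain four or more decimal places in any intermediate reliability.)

First correct the split-half correlation to full-test reliability: r_full = 2 × 0.625 / (1 + 0.625) ≈ 0.7692
Then adjust to 23 items: n = 23/40 = 0.5750
r_new = n·r_full / (1 + (n − 1)·r_full) = 0.4423 / 0.6731 ≈ 0.6571

0.66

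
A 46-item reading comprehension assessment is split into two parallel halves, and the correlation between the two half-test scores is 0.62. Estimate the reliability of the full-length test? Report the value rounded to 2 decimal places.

The full test is twice the length of either half (n = 2).
r_full = 2r_hh / (1 + r_hh) = 2 × 0.62 / (1 + 0.62)
r_full = 1.2400 / 1.6200 ≈ 0.7654

0.77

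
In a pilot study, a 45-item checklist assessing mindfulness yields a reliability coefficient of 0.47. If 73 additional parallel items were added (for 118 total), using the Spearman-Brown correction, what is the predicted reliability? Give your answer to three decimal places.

The new length is 118/45 = 2.6222 times the old.
Apply the Spearman-Brown prophecy formula, r' = nr / [1 + (n − 1)r]:
r_new = 2.6222·0.47 / [1 + (2.6222 − 1)·0.47]
     = 1.2324 / 1.7624 = 0.6993

0.699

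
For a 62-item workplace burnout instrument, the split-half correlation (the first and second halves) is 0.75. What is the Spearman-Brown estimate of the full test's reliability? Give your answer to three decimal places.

The full test is twice the length of either half (n = 2).
r_full = 2r_hh / (1 + r_hh) = 2 × 0.75 / (1 + 0.75)
       = 1.5000 / 1.7500 = 0.8571

0.857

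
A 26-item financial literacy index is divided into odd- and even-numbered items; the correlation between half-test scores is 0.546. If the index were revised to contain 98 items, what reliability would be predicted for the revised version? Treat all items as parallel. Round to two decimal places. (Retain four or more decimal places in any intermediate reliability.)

First correct the split-half correlation to full-test reliability: r_full = 2 × 0.546 / (1 + 0.546) ≈ 0.7063
Then adjust to 98 items: n = 98/26 = 3.7692
r_new = n·r_full / (1 + (n − 1)·r_full) = 2.6622 / 2.9559 ≈ 0.9006

0.90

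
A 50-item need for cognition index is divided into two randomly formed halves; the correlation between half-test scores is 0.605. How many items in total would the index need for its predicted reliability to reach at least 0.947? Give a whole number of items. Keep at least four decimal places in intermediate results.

r_full = 2(0.605)/(1 + 0.605) = 0.7539
n = r_tgt(1 − r_full) / [r_full(1 − r_tgt)] = 0.947 × 0.2461 / (0.7539 × 0.053) ≈ 5.8327
Items = 5.8327 × 50 ≈ 291.63 → 292

292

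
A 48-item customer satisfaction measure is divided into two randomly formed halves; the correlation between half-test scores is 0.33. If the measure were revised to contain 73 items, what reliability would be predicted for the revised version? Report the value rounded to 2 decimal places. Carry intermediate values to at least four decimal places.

0.60

Full-test reliability from the split-half r: r_full = 2(0.33)/(1 + 0.33) = 0.4962
Length factor from 48 to 73 items: n = 73/48 = 1.5208
r_new = n·r_full / (1 + (n − 1)·r_full) = 0.7546 / 1.2584 ≈ 0.5997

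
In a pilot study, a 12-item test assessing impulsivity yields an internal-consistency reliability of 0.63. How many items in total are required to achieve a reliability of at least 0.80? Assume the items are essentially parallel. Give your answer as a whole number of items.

Invert Spearman-Brown to solve for n:
n = r*(1 − r) / [ r (1 − r*) ]
n = [0.80 × 0.37] / [0.63 × 0.20]
  = 0.2960 / 0.1260 = 2.3492
So the test needs 2.3492 × 12 ≈ 28.19 items; rounding up, 29.

29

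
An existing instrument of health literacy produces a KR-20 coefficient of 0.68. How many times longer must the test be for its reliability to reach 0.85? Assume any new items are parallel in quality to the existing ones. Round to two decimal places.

2.67

n = [0.85 × 0.32] / [0.68 × 0.15]
n = 0.2720 / 0.1020 ≈ 2.6667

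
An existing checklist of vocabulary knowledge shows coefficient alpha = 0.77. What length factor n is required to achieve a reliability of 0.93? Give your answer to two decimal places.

3.97

Spearman-Brown solved for the length factor n:
n = r_target (1 − r_old) / [ r_old (1 − r_target) ]
n = 0.93(1 − 0.77) / [0.77(1 − 0.93)]
  = 0.2139 / 0.0539 = 3.9685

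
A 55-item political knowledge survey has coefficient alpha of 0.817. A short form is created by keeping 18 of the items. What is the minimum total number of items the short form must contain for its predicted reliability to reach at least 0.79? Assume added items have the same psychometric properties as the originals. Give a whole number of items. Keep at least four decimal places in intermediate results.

47

Short-form reliability: n = 18/55 = 0.3273; r_18 = n·r/(1+(n−1)r) ≈ 0.5937
Length factor from the short form to reach 0.79: n' = 0.79(1 − 0.5937) / [0.5937(1 − 0.79)] ≈ 2.5745
Items = 2.5745 × 18 ≈ 46.34 → 47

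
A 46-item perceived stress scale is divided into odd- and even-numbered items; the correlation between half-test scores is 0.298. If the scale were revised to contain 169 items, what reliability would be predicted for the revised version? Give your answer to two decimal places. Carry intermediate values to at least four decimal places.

0.76

Spearman-Brown correction (n = 2): r_full = 2·0.298/(1 + 0.298) = 0.4592
Then adjust to 169 items: n = 169/46 = 3.6739
r_new = n·r_full / (1 + (n − 1)·r_full) = 1.6871 / 2.2279 ≈ 0.7573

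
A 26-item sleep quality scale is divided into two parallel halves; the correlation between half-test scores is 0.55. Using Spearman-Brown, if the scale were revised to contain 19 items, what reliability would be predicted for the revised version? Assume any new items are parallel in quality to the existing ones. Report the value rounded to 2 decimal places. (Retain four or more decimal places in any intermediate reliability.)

Spearman-Brown correction (n = 2): r_full = 2·0.55/(1 + 0.55) = 0.7097
Length factor from 26 to 19 items: n = 19/26 = 0.7308
r_new = n·r_full / (1 + (n − 1)·r_full) = 0.5186 / 0.8089 ≈ 0.6411

0.64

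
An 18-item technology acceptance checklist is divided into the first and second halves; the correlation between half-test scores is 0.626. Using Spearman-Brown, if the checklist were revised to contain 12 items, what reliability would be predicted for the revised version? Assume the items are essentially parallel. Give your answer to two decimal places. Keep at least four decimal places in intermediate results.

Full-test reliability from the split-half r: r_full = 2(0.626)/(1 + 0.626) = 0.7700
Then adjust to 12 items: n = 12/18 = 0.6667
r_new = n·r_full / (1 + (n − 1)·r_full) = 0.5134 / 0.7434 ≈ 0.6906

0.69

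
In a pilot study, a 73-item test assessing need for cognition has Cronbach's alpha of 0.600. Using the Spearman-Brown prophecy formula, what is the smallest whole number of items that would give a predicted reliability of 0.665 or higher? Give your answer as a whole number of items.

n = 0.665(1 − 0.600) / [0.600(1 − 0.665)]
  = 0.266000 / 0.201000 = 1.3234
1.3234 × 73 = 96.61 → 97 items

97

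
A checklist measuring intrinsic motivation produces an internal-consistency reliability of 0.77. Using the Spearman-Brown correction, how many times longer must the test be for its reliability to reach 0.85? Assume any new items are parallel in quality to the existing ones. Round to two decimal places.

1.69

n = [0.85 × 0.23] / [0.77 × 0.15]
n = 0.1955 / 0.1155 ≈ 1.6926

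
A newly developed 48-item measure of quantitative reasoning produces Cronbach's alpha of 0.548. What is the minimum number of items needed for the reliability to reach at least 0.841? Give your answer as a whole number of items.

210

Spearman-Brown solved for the length factor n:
n = r*(1 − r) / [ r (1 − r*) ]
n = [0.841 × 0.452] / [0.548 × 0.159]
n = 0.380132 / 0.087132 ≈ 4.3627
4.3627 × 48 = 209.41 → 210 items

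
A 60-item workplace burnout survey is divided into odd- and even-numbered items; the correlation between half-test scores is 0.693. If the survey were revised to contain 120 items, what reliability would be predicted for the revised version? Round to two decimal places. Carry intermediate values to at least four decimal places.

0.90

Spearman-Brown correction (n = 2): r_full = 2·0.693/(1 + 0.693) = 0.8187
Length factor from 60 to 120 items: n = 120/60 = 2.0000
r_new = n·r_full / (1 + (n − 1)·r_full) = 1.6374 / 1.8187 ≈ 0.9003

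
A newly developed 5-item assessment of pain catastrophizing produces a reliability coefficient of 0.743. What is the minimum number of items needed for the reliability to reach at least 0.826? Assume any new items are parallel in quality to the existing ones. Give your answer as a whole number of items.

9

n = 0.826(1 − 0.743) / [0.743(1 − 0.826)]
n = 0.212282 / 0.129282 ≈ 1.6420
So the test needs 1.6420 × 5 ≈ 8.21 items; rounding up, 9.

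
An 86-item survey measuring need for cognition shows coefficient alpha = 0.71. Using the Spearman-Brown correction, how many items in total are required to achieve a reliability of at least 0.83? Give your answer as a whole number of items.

n = 0.83(1 − 0.71) / [0.71(1 − 0.83)]
n = 0.2407 / 0.1207 ≈ 1.9942
Items needed = n × 86 = 1.9942 × 86 ≈ 171.50 → round up to 172

172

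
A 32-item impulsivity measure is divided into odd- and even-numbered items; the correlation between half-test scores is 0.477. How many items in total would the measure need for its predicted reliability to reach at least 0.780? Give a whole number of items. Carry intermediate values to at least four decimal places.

63

Corrected full-test reliability: r_full = 2 × 0.477 / (1 + 0.477) ≈ 0.6459
n = r_tgt(1 − r_full) / [r_full(1 − r_tgt)] = 0.780 × 0.3541 / (0.6459 × 0.220) ≈ 1.9437
Items = 1.9437 × 32 ≈ 62.20 → 63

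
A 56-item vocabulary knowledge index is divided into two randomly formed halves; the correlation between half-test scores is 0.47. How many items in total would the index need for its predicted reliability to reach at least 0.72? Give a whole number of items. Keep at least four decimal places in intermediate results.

82

Corrected full-test reliability: r_full = 2 × 0.47 / (1 + 0.47) ≈ 0.6395
n = r_tgt(1 − r_full) / [r_full(1 − r_tgt)] = 0.72 × 0.3605 / (0.6395 × 0.28) ≈ 1.4496
Required items = 1.4496 × 56 = 81.18, so 82 items.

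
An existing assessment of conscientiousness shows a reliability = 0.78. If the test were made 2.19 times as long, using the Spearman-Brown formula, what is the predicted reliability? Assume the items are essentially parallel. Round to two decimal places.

0.89

r_new = 2.19·0.78 / [1 + (2.19 − 1)·0.78]
r_new = 1.7082 / 1.9282 ≈ 0.8859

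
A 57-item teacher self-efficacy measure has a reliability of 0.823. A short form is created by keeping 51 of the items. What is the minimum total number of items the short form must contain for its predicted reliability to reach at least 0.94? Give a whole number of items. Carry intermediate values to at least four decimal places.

Short-form reliability: n = 51/57 = 0.8947; r_51 = n·r/(1+(n−1)r) ≈ 0.8062
Then solve for n' with r_old = 0.8062, r_target = 0.94: n' = 0.94(1 − 0.8062)/[0.8062(1 − 0.94)] = 3.7661
Items = 3.7661 × 51 ≈ 192.07 → 193

193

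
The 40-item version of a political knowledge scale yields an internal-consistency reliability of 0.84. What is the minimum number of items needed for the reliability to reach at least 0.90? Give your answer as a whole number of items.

Invert Spearman-Brown to solve for n:
n = r*(1 − r) / [ r (1 − r*) ]
n = 0.90 × (1 − 0.84) / [ 0.84 × (1 − 0.90) ]
  = 0.1440 / 0.0840 = 1.7143
So the test needs 1.7143 × 40 ≈ 68.57 items; rounding up, 69.

69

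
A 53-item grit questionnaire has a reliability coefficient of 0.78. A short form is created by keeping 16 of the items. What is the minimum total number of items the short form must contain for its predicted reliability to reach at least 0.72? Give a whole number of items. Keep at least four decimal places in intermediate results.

Short-form reliability: n = 16/53 = 0.3019; r_16 = n·r/(1+(n−1)r) ≈ 0.5170
Then solve for n' with r_old = 0.5170, r_target = 0.72: n' = 0.72(1 − 0.5170)/[0.5170(1 − 0.72)] = 2.4023
Total items = 2.4023 × 16 = 38.44, rounded up to 39.

39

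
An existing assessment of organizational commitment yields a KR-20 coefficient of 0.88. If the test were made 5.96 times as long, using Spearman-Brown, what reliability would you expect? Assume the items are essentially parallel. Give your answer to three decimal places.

Spearman-Brown: r_new = n·r / (1 + (n − 1)·r)
r_new = (5.96 × 0.88) / (1 + (5.96 − 1) × 0.88)
     = 5.2448 / 5.3648 = 0.9776

0.978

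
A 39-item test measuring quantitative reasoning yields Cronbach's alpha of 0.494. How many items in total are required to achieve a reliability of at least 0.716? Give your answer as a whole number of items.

101

Invert Spearman-Brown to solve for n:
n = r*(1 − r) / [ r (1 − r*) ]
n = [0.716 × 0.506] / [0.494 × 0.284]
n = 0.362296 / 0.140296 ≈ 2.5824
So the test needs 2.5824 × 39 ≈ 100.71 items; rounding up, 101.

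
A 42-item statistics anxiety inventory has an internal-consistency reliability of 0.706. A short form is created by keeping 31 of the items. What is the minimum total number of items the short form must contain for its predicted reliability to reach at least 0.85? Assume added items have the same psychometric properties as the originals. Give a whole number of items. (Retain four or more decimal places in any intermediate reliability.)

100

Short-form reliability: n = 31/42 = 0.7381; r_31 = n·r/(1+(n−1)r) ≈ 0.6393
Length factor from the short form to reach 0.85: n' = 0.85(1 − 0.6393) / [0.6393(1 − 0.85)] ≈ 3.1972
Items = 3.1972 × 31 ≈ 99.11 → 100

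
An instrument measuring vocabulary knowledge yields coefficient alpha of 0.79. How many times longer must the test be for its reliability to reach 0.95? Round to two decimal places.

5.05

n = [0.95 × 0.21] / [0.79 × 0.05]
  = 0.1995 / 0.0395 = 5.0506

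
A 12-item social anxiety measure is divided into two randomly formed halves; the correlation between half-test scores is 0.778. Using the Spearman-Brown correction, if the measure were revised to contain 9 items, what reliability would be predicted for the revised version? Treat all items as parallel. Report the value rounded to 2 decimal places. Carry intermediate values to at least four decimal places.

0.84

First correct the split-half correlation to full-test reliability: r_full = 2 × 0.778 / (1 + 0.778) ≈ 0.8751
Then adjust to 9 items: n = 9/12 = 0.7500
r_new = n·r_full / (1 + (n − 1)·r_full) = 0.6563 / 0.7812 ≈ 0.8401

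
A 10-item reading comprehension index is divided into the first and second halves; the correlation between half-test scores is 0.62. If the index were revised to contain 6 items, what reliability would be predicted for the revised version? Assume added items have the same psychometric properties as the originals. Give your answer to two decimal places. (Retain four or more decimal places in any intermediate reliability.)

First correct the split-half correlation to full-test reliability: r_full = 2 × 0.62 / (1 + 0.62) ≈ 0.7654
Then adjust to 6 items: n = 6/10 = 0.6000
r_new = n·r_full / (1 + (n − 1)·r_full) = 0.4592 / 0.6938 ≈ 0.6619

0.66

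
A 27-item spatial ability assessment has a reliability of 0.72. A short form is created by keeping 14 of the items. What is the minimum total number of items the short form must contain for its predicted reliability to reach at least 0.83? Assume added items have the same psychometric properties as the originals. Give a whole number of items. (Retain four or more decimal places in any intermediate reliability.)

52

Short-form reliability: n = 14/27 = 0.5185; r_14 = n·r/(1+(n−1)r) ≈ 0.5714
Length factor from the short form to reach 0.83: n' = 0.83(1 − 0.5714) / [0.5714(1 − 0.83)] ≈ 3.6622
Items = 3.6622 × 14 ≈ 51.27 → 52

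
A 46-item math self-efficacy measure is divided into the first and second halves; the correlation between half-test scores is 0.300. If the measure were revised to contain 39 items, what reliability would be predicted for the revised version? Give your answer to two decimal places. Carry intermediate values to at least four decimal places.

Spearman-Brown correction (n = 2): r_full = 2·0.300/(1 + 0.300) = 0.4615
Length factor from 46 to 39 items: n = 39/46 = 0.8478
r_new = n·r_full / (1 + (n − 1)·r_full) = 0.3913 / 0.9298 ≈ 0.4208

0.42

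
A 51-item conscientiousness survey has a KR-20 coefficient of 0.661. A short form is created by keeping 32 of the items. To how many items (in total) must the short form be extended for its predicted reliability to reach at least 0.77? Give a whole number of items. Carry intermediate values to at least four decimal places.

88

Short-form reliability: n = 32/51 = 0.6275; r_32 = n·r/(1+(n−1)r) ≈ 0.5503
Length factor from the short form to reach 0.77: n' = 0.77(1 − 0.5503) / [0.5503(1 − 0.77)] ≈ 2.7358
Items = 2.7358 × 32 ≈ 87.55 → 88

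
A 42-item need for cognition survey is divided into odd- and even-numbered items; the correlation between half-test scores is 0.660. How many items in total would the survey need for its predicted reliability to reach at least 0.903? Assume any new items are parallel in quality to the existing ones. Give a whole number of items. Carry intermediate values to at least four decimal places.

101

r_full = 2(0.660)/(1 + 0.660) = 0.7952
n = r_tgt(1 − r_full) / [r_full(1 − r_tgt)] = 0.903 × 0.2048 / (0.7952 × 0.097) ≈ 2.3976
Items = 2.3976 × 42 ≈ 100.70 → 101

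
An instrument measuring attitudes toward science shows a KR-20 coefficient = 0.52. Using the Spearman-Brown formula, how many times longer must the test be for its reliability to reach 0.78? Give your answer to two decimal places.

3.27

Invert Spearman-Brown to solve for n:
n = r*(1 − r) / [ r (1 − r*) ]
n = [0.78 × 0.48] / [0.52 × 0.22]
  = 0.3744 / 0.1144 = 3.2727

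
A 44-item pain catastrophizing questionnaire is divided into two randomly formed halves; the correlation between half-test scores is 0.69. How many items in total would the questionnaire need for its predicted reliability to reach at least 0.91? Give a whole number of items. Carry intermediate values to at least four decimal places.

Corrected full-test reliability: r_full = 2 × 0.69 / (1 + 0.69) ≈ 0.8166
Solve Spearman-Brown for n: n = 0.91(1 − 0.8166) / [0.8166(1 − 0.91)] = 2.2709
Items = 2.2709 × 44 ≈ 99.92 → 100

100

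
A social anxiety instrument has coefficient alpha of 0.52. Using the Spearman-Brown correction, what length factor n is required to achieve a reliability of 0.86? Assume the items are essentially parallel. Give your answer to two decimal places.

5.67

Invert Spearman-Brown to solve for n:
n = r_target (1 − r_old) / [ r_old (1 − r_target) ]
n = 0.86(1 − 0.52) / [0.52(1 − 0.86)]
n = 0.4128 / 0.0728 ≈ 5.6703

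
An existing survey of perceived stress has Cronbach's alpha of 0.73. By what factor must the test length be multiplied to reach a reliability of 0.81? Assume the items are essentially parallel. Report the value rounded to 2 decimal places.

Spearman-Brown solved for the length factor n:
n = r*(1 − r) / [ r (1 − r*) ]
n = 0.81 × (1 − 0.73) / [ 0.73 × (1 − 0.81) ]
  = 0.2187 / 0.1387 = 1.5768

1.58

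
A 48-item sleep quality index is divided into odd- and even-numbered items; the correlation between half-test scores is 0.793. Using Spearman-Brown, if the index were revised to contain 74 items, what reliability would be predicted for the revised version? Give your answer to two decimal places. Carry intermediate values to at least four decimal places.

First correct the split-half correlation to full-test reliability: r_full = 2 × 0.793 / (1 + 0.793) ≈ 0.8846
Length factor from 48 to 74 items: n = 74/48 = 1.5417
r_new = n·r_full / (1 + (n − 1)·r_full) = 1.3638 / 1.4792 ≈ 0.9220

0.92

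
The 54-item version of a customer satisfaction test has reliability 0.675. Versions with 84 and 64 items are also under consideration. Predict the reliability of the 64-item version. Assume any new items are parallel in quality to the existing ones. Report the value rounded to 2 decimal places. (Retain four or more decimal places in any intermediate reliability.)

0.71

Only the ratio of lengths matters: n = 64/54 = 1.1852
r_{64} = n·r / (1 + (n − 1)·r) = 0.8000 / 1.1250 ≈ 0.7111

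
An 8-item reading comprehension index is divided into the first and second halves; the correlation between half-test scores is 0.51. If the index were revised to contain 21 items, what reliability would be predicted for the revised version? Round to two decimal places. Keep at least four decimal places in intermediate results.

0.85

Full-test reliability from the split-half r: r_full = 2(0.51)/(1 + 0.51) = 0.6755
Length factor from 8 to 21 items: n = 21/8 = 2.6250
r_new = n·r_full / (1 + (n − 1)·r_full) = 1.7732 / 2.0977 ≈ 0.8453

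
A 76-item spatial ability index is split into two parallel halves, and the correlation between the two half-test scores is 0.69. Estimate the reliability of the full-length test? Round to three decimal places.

Each half is half the length of the full test, so the full test is n = 2 times a half.
r_full = 2(0.69) / (1 + 0.69)
       = 1.3800 / 1.6900 = 0.8166

0.817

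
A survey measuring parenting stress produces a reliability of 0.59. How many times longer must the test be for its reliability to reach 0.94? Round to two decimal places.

10.89

n = 0.94 × (1 − 0.59) / [ 0.59 × (1 − 0.94) ]
n = 0.3854 / 0.0354 ≈ 10.8870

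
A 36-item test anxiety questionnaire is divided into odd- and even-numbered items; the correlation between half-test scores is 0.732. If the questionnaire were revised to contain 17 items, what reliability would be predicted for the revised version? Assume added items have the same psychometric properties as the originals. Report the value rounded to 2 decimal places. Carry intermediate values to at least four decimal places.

0.72

Full-test reliability from the split-half r: r_full = 2(0.732)/(1 + 0.732) = 0.8453
Length factor from 36 to 17 items: n = 17/36 = 0.4722
r_new = n·r_full / (1 + (n − 1)·r_full) = 0.3992 / 0.5539 ≈ 0.7207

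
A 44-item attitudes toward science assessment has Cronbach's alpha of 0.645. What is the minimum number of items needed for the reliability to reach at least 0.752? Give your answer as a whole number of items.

74

Invert Spearman-Brown to solve for n:
n = r*(1 − r) / [ r (1 − r*) ]
n = 0.752(1 − 0.645) / [0.645(1 − 0.752)]
  = 0.266960 / 0.159960 = 1.6689
So the test needs 1.6689 × 44 ≈ 73.43 items; rounding up, 74.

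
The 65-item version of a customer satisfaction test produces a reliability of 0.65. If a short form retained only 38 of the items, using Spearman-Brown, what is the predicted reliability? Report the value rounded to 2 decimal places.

Length ratio n = 38/65 = 0.5846
Spearman-Brown: r_new = n·r / (1 + (n − 1)·r)
r_new = 0.5846·0.65 / [1 + (0.5846 − 1)·0.65]
     = 0.3800 / 0.7300 = 0.5205

0.52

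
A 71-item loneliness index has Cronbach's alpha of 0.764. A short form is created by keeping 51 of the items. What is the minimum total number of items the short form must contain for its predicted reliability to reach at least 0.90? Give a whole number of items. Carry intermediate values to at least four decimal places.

198

Short-form reliability: n = 51/71 = 0.7183; r_51 = n·r/(1+(n−1)r) ≈ 0.6993
Length factor from the short form to reach 0.90: n' = 0.90(1 − 0.6993) / [0.6993(1 − 0.90)] ≈ 3.8700
Total items = 3.8700 × 51 = 197.37, rounded up to 198.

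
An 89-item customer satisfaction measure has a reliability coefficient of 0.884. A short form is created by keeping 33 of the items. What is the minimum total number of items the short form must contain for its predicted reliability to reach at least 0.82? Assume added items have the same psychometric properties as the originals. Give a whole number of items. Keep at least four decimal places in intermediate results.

54

Short-form reliability: n = 33/89 = 0.3708; r_33 = n·r/(1+(n−1)r) ≈ 0.7386
Then solve for n' with r_old = 0.7386, r_target = 0.82: n' = 0.82(1 − 0.7386)/[0.7386(1 − 0.82)] = 1.6123
Items = 1.6123 × 33 ≈ 53.21 → 54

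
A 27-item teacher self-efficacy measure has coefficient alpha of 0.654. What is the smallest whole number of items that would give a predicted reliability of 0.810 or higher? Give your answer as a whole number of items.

61

n = 0.810 × (1 − 0.654) / [ 0.654 × (1 − 0.810) ]
n = 0.280260 / 0.124260 ≈ 2.2554
Items needed = n × 27 = 2.2554 × 27 ≈ 60.90 → round up to 61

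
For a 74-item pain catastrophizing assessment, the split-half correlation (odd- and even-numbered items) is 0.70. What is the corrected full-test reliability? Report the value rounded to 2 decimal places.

Each half is half the length of the full test, so the full test is n = 2 times a half.
r_full = 2(0.70) / (1 + 0.70)
r_full = 1.4000 / 1.7000 ≈ 0.8235

0.82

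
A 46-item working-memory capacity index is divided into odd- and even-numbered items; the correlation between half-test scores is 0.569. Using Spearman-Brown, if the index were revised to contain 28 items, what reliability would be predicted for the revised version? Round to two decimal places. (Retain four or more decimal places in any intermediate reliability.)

Spearman-Brown correction (n = 2): r_full = 2·0.569/(1 + 0.569) = 0.7253
Then adjust to 28 items: n = 28/46 = 0.6087
r_new = n·r_full / (1 + (n − 1)·r_full) = 0.4415 / 0.7162 ≈ 0.6164

0.62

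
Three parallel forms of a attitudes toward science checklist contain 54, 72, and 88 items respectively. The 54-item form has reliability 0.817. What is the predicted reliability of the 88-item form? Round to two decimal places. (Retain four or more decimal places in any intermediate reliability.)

The 72-item form is not needed; work directly from the 54-item form with n = 88/54 = 1.6296.
r_{88} = n·r / (1 + (n − 1)·r) = 1.3314 / 1.5144 ≈ 0.8792

0.88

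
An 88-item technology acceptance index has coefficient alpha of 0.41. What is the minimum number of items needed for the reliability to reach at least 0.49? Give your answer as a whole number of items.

Rearranging the Spearman-Brown formula for n,
n = r_target (1 − r_old) / [ r_old (1 − r_target) ]
n = 0.49(1 − 0.41) / [0.41(1 − 0.49)]
n = 0.2891 / 0.2091 ≈ 1.3826
1.3826 × 88 = 121.67 → 122 items

122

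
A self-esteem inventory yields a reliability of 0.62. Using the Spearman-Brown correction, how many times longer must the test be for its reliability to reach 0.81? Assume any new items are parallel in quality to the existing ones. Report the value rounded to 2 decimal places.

n = 0.81(1 − 0.62) / [0.62(1 − 0.81)]
n = 0.3078 / 0.1178 ≈ 2.6129

2.61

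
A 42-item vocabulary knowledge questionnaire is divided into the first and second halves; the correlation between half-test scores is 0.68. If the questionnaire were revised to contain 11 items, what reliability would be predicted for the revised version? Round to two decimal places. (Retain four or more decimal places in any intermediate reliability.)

0.53

Full-test reliability from the split-half r: r_full = 2(0.68)/(1 + 0.68) = 0.8095
Length factor from 42 to 11 items: n = 11/42 = 0.2619
r_new = n·r_full / (1 + (n − 1)·r_full) = 0.2120 / 0.4025 ≈ 0.5267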